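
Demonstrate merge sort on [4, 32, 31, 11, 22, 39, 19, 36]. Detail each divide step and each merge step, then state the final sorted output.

Merge sort trace:

Split: [4, 32, 31, 11, 22, 39, 19, 36] -> [4, 32, 31, 11] and [22, 39, 19, 36]
  Split: [4, 32, 31, 11] -> [4, 32] and [31, 11]
    Split: [4, 32] -> [4] and [32]
    Merge: [4] + [32] -> [4, 32]
    Split: [31, 11] -> [31] and [11]
    Merge: [31] + [11] -> [11, 31]
  Merge: [4, 32] + [11, 31] -> [4, 11, 31, 32]
  Split: [22, 39, 19, 36] -> [22, 39] and [19, 36]
    Split: [22, 39] -> [22] and [39]
    Merge: [22] + [39] -> [22, 39]
    Split: [19, 36] -> [19] and [36]
    Merge: [19] + [36] -> [19, 36]
  Merge: [22, 39] + [19, 36] -> [19, 22, 36, 39]
Merge: [4, 11, 31, 32] + [19, 22, 36, 39] -> [4, 11, 19, 22, 31, 32, 36, 39]

Final sorted array: [4, 11, 19, 22, 31, 32, 36, 39]

The merge sort proceeds by recursively splitting the array and merging sorted halves.
After all merges, the sorted array is [4, 11, 19, 22, 31, 32, 36, 39].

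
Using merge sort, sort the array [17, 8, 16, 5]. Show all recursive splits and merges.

Merge sort trace:

Split: [17, 8, 16, 5] -> [17, 8] and [16, 5]
  Split: [17, 8] -> [17] and [8]
  Merge: [17] + [8] -> [8, 17]
  Split: [16, 5] -> [16] and [5]
  Merge: [16] + [5] -> [5, 16]
Merge: [8, 17] + [5, 16] -> [5, 8, 16, 17]

Final sorted array: [5, 8, 16, 17]

The merge sort proceeds by recursively splitting the array and merging sorted halves.
After all merges, the sorted array is [5, 8, 16, 17].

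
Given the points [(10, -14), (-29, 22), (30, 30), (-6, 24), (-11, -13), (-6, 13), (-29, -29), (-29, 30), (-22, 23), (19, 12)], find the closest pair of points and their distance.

Computing all pairwise distances among 10 points:

d((10, -14), (-29, 22)) = 53.0754
d((10, -14), (30, 30)) = 48.3322
d((10, -14), (-6, 24)) = 41.2311
d((10, -14), (-11, -13)) = 21.0238
d((10, -14), (-6, 13)) = 31.3847
d((10, -14), (-29, -29)) = 41.7852
d((10, -14), (-29, 30)) = 58.7963
d((10, -14), (-22, 23)) = 48.9183
d((10, -14), (19, 12)) = 27.5136
d((-29, 22), (30, 30)) = 59.5399
d((-29, 22), (-6, 24)) = 23.0868
d((-29, 22), (-11, -13)) = 39.3573
d((-29, 22), (-6, 13)) = 24.6982
d((-29, 22), (-29, -29)) = 51.0
d((-29, 22), (-29, 30)) = 8.0
d((-29, 22), (-22, 23)) = 7.0711 <-- minimum
d((-29, 22), (19, 12)) = 49.0306
d((30, 30), (-6, 24)) = 36.4966
d((30, 30), (-11, -13)) = 59.4138
d((30, 30), (-6, 13)) = 39.8121
d((30, 30), (-29, -29)) = 83.4386
d((30, 30), (-29, 30)) = 59.0
d((30, 30), (-22, 23)) = 52.469
d((30, 30), (19, 12)) = 21.095
d((-6, 24), (-11, -13)) = 37.3363
d((-6, 24), (-6, 13)) = 11.0
d((-6, 24), (-29, -29)) = 57.7754
d((-6, 24), (-29, 30)) = 23.7697
d((-6, 24), (-22, 23)) = 16.0312
d((-6, 24), (19, 12)) = 27.7308
d((-11, -13), (-6, 13)) = 26.4764
d((-11, -13), (-29, -29)) = 24.0832
d((-11, -13), (-29, 30)) = 46.6154
d((-11, -13), (-22, 23)) = 37.6431
d((-11, -13), (19, 12)) = 39.0512
d((-6, 13), (-29, -29)) = 47.8853
d((-6, 13), (-29, 30)) = 28.6007
d((-6, 13), (-22, 23)) = 18.868
d((-6, 13), (19, 12)) = 25.02
d((-29, -29), (-29, 30)) = 59.0
d((-29, -29), (-22, 23)) = 52.469
d((-29, -29), (19, 12)) = 63.1269
d((-29, 30), (-22, 23)) = 9.8995
d((-29, 30), (19, 12)) = 51.264
d((-22, 23), (19, 12)) = 42.45

Closest pair: (-29, 22) and (-22, 23) with distance 7.0711

The closest pair is (-29, 22) and (-22, 23) with Euclidean distance 7.0711. For 10 points, brute-force pairwise comparison is shown above. For large n, the divide-and-conquer algorithm (sort by x, recurse on halves, check the dividing strip) achieves O(n log n).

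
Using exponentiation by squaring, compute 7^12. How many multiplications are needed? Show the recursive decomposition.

Computing 7^12 by squaring (build up from 7^1; each line after the first costs one multiplication):

7^1 = 7
7^2 = (7^1)^2 = 7^2 = 49
7^3 = 7 * 7^2 = 7 * 49 = 343
7^6 = (7^3)^2 = 343^2 = 117649
7^12 = (7^6)^2 = 117649^2 = 13841287201

Result: 13841287201
Multiplications needed: 4 (4 lines after 7^1)

7^12 = 13841287201. Using exponentiation by squaring, this requires 4 multiplications. The key idea: if the exponent is even, square the half-power; if odd, multiply by the base once.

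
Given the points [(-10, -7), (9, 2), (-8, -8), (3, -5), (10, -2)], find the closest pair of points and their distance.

Computing all pairwise distances among 5 points:

d((-10, -7), (9, 2)) = 21.0238
d((-10, -7), (-8, -8)) = 2.2361 <-- minimum
d((-10, -7), (3, -5)) = 13.1529
d((-10, -7), (10, -2)) = 20.6155
d((9, 2), (-8, -8)) = 19.7231
d((9, 2), (3, -5)) = 9.2195
d((9, 2), (10, -2)) = 4.1231
d((-8, -8), (3, -5)) = 11.4018
d((-8, -8), (10, -2)) = 18.9737
d((3, -5), (10, -2)) = 7.6158

Closest pair: (-10, -7) and (-8, -8) with distance 2.2361

The closest pair is (-10, -7) and (-8, -8) with Euclidean distance 2.2361. For 5 points, brute-force pairwise comparison is shown above. For large n, the divide-and-conquer algorithm (sort by x, recurse on halves, check the dividing strip) achieves O(n log n).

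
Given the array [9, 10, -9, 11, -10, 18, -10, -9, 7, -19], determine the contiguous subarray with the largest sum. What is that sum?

Using Kadane's algorithm on [9, 10, -9, 11, -10, 18, -10, -9, 7, -19]:

Scanning through the array:
Position 1 (value 10): max_ending_here = 19, max_so_far = 19
Position 2 (value -9): max_ending_here = 10, max_so_far = 19
Position 3 (value 11): max_ending_here = 21, max_so_far = 21
Position 4 (value -10): max_ending_here = 11, max_so_far = 21
Position 5 (value 18): max_ending_here = 29, max_so_far = 29
Position 6 (value -10): max_ending_here = 19, max_so_far = 29
Position 7 (value -9): max_ending_here = 10, max_so_far = 29
Position 8 (value 7): max_ending_here = 17, max_so_far = 29
Position 9 (value -19): max_ending_here = -2, max_so_far = 29

Maximum subarray: [9, 10, -9, 11, -10, 18]
Maximum sum: 29

The maximum subarray is [9, 10, -9, 11, -10, 18] with sum 29. This subarray runs from index 0 to index 5.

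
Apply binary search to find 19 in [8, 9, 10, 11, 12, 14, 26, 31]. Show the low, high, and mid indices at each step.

Binary search for 19 in [8, 9, 10, 11, 12, 14, 26, 31]:

lo=0, hi=7, mid=3, arr[mid]=11 -> 11 < 19, search right half
lo=4, hi=7, mid=5, arr[mid]=14 -> 14 < 19, search right half
lo=6, hi=7, mid=6, arr[mid]=26 -> 26 > 19, search left half
lo=6 > hi=5, target 19 not found

Binary search determines that 19 is not in the array after 3 comparisons. The search space was exhausted without finding the target.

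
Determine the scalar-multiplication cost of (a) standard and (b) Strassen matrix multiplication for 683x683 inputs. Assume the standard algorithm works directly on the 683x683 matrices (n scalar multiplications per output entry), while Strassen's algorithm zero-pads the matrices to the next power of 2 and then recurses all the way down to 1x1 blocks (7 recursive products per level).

Matrix multiplication for 683x683 matrices:

Strassen's algorithm requires power-of-2 dimensions. Pad 683x683 to 1024x1024 (next power of 2).

Standard algorithm: 683^3 = 318611987 multiplications
Strassen's algorithm: 7^(log2(1024)) = 7^10 = 282475249 multiplications
Savings: 318611987 - 282475249 = 36136738 multiplications

Standard: 318611987 multiplications (683^3). Strassen: 282475249 multiplications (7^10, after padding to 1024x1024). Strassen reduces 8 recursive multiplications to 7 at each level.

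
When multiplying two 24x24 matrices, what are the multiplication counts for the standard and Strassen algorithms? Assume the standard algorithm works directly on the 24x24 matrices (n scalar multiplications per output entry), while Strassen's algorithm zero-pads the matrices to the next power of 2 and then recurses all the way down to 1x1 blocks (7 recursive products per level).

Matrix multiplication for 24x24 matrices:

Strassen's algorithm requires power-of-2 dimensions. Pad 24x24 to 32x32 (next power of 2).

Standard algorithm: 24^3 = 13824 multiplications
Strassen's algorithm: 7^(log2(32)) = 7^5 = 16807 multiplications
Difference: 13824 - 16807 = -2983 (Strassen uses MORE here due to padding overhead — for small or just-over-power-of-2 n, padding can outweigh the per-level savings)

Standard: 13824 multiplications (24^3). Strassen: 16807 multiplications (7^5, after padding to 32x32). Strassen reduces 8 recursive multiplications to 7 at each level.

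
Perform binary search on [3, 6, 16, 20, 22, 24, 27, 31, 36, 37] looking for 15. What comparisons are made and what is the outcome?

Binary search for 15 in [3, 6, 16, 20, 22, 24, 27, 31, 36, 37]:

lo=0, hi=9, mid=4, arr[mid]=22 -> 22 > 15, search left half
lo=0, hi=3, mid=1, arr[mid]=6 -> 6 < 15, search right half
lo=2, hi=3, mid=2, arr[mid]=16 -> 16 > 15, search left half
lo=2 > hi=1, target 15 not found

Binary search determines that 15 is not in the array after 3 comparisons. The search space was exhausted without finding the target.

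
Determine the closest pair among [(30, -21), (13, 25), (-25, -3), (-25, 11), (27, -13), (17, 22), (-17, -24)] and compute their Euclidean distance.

Computing all pairwise distances among 7 points:

d((30, -21), (13, 25)) = 49.0408
d((30, -21), (-25, -3)) = 57.8705
d((30, -21), (-25, 11)) = 63.6318
d((30, -21), (27, -13)) = 8.544
d((30, -21), (17, 22)) = 44.9222
d((30, -21), (-17, -24)) = 47.0956
d((13, 25), (-25, -3)) = 47.2017
d((13, 25), (-25, 11)) = 40.4969
d((13, 25), (27, -13)) = 40.4969
d((13, 25), (17, 22)) = 5.0 <-- minimum
d((13, 25), (-17, -24)) = 57.4543
d((-25, -3), (-25, 11)) = 14.0
d((-25, -3), (27, -13)) = 52.9528
d((-25, -3), (17, 22)) = 48.8774
d((-25, -3), (-17, -24)) = 22.4722
d((-25, 11), (27, -13)) = 57.2713
d((-25, 11), (17, 22)) = 43.4166
d((-25, 11), (-17, -24)) = 35.9026
d((27, -13), (17, 22)) = 36.4005
d((27, -13), (-17, -24)) = 45.3542
d((17, 22), (-17, -24)) = 57.2014

Closest pair: (13, 25) and (17, 22) with distance 5.0

The closest pair is (13, 25) and (17, 22) with Euclidean distance 5.0. For 7 points, brute-force pairwise comparison is shown above. For large n, the divide-and-conquer algorithm (sort by x, recurse on halves, check the dividing strip) achieves O(n log n).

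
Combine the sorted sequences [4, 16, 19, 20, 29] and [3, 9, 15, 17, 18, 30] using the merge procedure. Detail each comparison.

Merging process:

Compare 4 vs 3: take 3 from right. Merged: [3]
Compare 4 vs 9: take 4 from left. Merged: [3, 4]
Compare 16 vs 9: take 9 from right. Merged: [3, 4, 9]
Compare 16 vs 15: take 15 from right. Merged: [3, 4, 9, 15]
Compare 16 vs 17: take 16 from left. Merged: [3, 4, 9, 15, 16]
Compare 19 vs 17: take 17 from right. Merged: [3, 4, 9, 15, 16, 17]
Compare 19 vs 18: take 18 from right. Merged: [3, 4, 9, 15, 16, 17, 18]
Compare 19 vs 30: take 19 from left. Merged: [3, 4, 9, 15, 16, 17, 18, 19]
Compare 20 vs 30: take 20 from left. Merged: [3, 4, 9, 15, 16, 17, 18, 19, 20]
Compare 29 vs 30: take 29 from left. Merged: [3, 4, 9, 15, 16, 17, 18, 19, 20, 29]
Append remaining from right: [30]. Merged: [3, 4, 9, 15, 16, 17, 18, 19, 20, 29, 30]

Final merged array: [3, 4, 9, 15, 16, 17, 18, 19, 20, 29, 30]
Total comparisons: 10

The merged array is [3, 4, 9, 15, 16, 17, 18, 19, 20, 29, 30], requiring 10 comparisons. The merge step runs in O(n) time where n is the total number of elements.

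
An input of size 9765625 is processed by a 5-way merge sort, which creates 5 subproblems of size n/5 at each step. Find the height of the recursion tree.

For divide and conquer with division factor 5:

Problem sizes at each level:
Level 0: 9765625
Level 1: 1953125
Level 2: 390625
Level 3: 78125
Level 4: 15625
Level 5: 3125
Level 6: 625
Level 7: 125
Level 8: 25
Level 9: 5
Level 10: 1

The root is level 0 and the size-1 base case is level 10 (the tree spans levels 0 through 10, i.e. 11 levels counting the root), so the depth is the number of divisions: log_5(9765625) = 10

The recursion tree depth is log_5(9765625) = 10. At each level, the problem size is divided by 5, so it takes 10 divisions to reduce to a base case of size 1. The algorithm makes 5 recursive calls at each level.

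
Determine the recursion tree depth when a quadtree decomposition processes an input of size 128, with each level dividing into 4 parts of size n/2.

For divide and conquer with division factor 2:

Problem sizes at each level:
Level 0: 128
Level 1: 64
Level 2: 32
Level 3: 16
Level 4: 8
Level 5: 4
Level 6: 2
Level 7: 1

The root is level 0 and the size-1 base case is level 7 (the tree spans levels 0 through 7, i.e. 8 levels counting the root), so the depth is the number of divisions: log_2(128) = 7

The recursion tree depth is log_2(128) = 7. At each level, the problem size is divided by 2, so it takes 7 divisions to reduce to a base case of size 1. The algorithm makes 4 recursive calls at each level.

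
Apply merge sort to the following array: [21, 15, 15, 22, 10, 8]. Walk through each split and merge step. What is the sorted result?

Merge sort trace:

Split: [21, 15, 15, 22, 10, 8] -> [21, 15, 15] and [22, 10, 8]
  Split: [21, 15, 15] -> [21] and [15, 15]
    Split: [15, 15] -> [15] and [15]
    Merge: [15] + [15] -> [15, 15]
  Merge: [21] + [15, 15] -> [15, 15, 21]
  Split: [22, 10, 8] -> [22] and [10, 8]
    Split: [10, 8] -> [10] and [8]
    Merge: [10] + [8] -> [8, 10]
  Merge: [22] + [8, 10] -> [8, 10, 22]
Merge: [15, 15, 21] + [8, 10, 22] -> [8, 10, 15, 15, 21, 22]

Final sorted array: [8, 10, 15, 15, 21, 22]

The merge sort proceeds by recursively splitting the array and merging sorted halves.
After all merges, the sorted array is [8, 10, 15, 15, 21, 22].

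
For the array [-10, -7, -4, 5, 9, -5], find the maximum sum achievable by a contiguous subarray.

Using Kadane's algorithm on [-10, -7, -4, 5, 9, -5]:

Scanning through the array:
Position 1 (value -7): max_ending_here = -7, max_so_far = -7
Position 2 (value -4): max_ending_here = -4, max_so_far = -4
Position 3 (value 5): max_ending_here = 5, max_so_far = 5
Position 4 (value 9): max_ending_here = 14, max_so_far = 14
Position 5 (value -5): max_ending_here = 9, max_so_far = 14

Maximum subarray: [5, 9]
Maximum sum: 14

The maximum subarray is [5, 9] with sum 14. This subarray runs from index 3 to index 4.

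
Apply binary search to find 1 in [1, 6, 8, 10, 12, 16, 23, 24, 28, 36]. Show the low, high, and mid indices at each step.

Binary search for 1 in [1, 6, 8, 10, 12, 16, 23, 24, 28, 36]:

lo=0, hi=9, mid=4, arr[mid]=12 -> 12 > 1, search left half
lo=0, hi=3, mid=1, arr[mid]=6 -> 6 > 1, search left half
lo=0, hi=0, mid=0, arr[mid]=1 -> Found target at index 0!

Binary search finds 1 at index 0 after 3 comparisons. The search repeatedly halves the search space by comparing with the middle element.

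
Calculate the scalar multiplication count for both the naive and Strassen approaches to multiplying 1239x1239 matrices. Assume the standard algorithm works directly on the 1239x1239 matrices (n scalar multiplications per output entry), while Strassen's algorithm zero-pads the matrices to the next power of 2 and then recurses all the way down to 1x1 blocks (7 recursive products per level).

Matrix multiplication for 1239x1239 matrices:

Strassen's algorithm requires power-of-2 dimensions. Pad 1239x1239 to 2048x2048 (next power of 2).

Standard algorithm: 1239^3 = 1902014919 multiplications
Strassen's algorithm: 7^(log2(2048)) = 7^11 = 1977326743 multiplications
Difference: 1902014919 - 1977326743 = -75311824 (Strassen uses MORE here due to padding overhead — for small or just-over-power-of-2 n, padding can outweigh the per-level savings)

Standard: 1902014919 multiplications (1239^3). Strassen: 1977326743 multiplications (7^11, after padding to 2048x2048). Strassen reduces 8 recursive multiplications to 7 at each level.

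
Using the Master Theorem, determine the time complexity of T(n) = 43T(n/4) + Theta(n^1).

Master Theorem for T(n) = 43T(n/4) + O(n^1):

a = 43, b = 4, c = 1
log_b(a) = log_4(43) = 2.7131

Case 1: c = 1 < log_4(43) = 2.7131
T(n) = O(n^(log_4 43))

For T(n) = 43T(n/4) + O(n^1): log_4(43) = 2.7131. This is Case 1 of the Master Theorem (c < log_b(a), work dominated by leaves), giving O(n^(log_4 43)).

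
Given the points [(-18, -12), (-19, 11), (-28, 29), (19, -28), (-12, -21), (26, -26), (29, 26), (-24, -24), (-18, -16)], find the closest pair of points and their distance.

Computing all pairwise distances among 9 points:

d((-18, -12), (-19, 11)) = 23.0217
d((-18, -12), (-28, 29)) = 42.2019
d((-18, -12), (19, -28)) = 40.3113
d((-18, -12), (-12, -21)) = 10.8167
d((-18, -12), (26, -26)) = 46.1736
d((-18, -12), (29, 26)) = 60.4401
d((-18, -12), (-24, -24)) = 13.4164
d((-18, -12), (-18, -16)) = 4.0 <-- minimum
d((-19, 11), (-28, 29)) = 20.1246
d((-19, 11), (19, -28)) = 54.4518
d((-19, 11), (-12, -21)) = 32.7567
d((-19, 11), (26, -26)) = 58.258
d((-19, 11), (29, 26)) = 50.2892
d((-19, 11), (-24, -24)) = 35.3553
d((-19, 11), (-18, -16)) = 27.0185
d((-28, 29), (19, -28)) = 73.8783
d((-28, 29), (-12, -21)) = 52.4976
d((-28, 29), (26, -26)) = 77.0779
d((-28, 29), (29, 26)) = 57.0789
d((-28, 29), (-24, -24)) = 53.1507
d((-28, 29), (-18, -16)) = 46.0977
d((19, -28), (-12, -21)) = 31.7805
d((19, -28), (26, -26)) = 7.2801
d((19, -28), (29, 26)) = 54.9181
d((19, -28), (-24, -24)) = 43.1856
d((19, -28), (-18, -16)) = 38.8973
d((-12, -21), (26, -26)) = 38.3275
d((-12, -21), (29, 26)) = 62.3699
d((-12, -21), (-24, -24)) = 12.3693
d((-12, -21), (-18, -16)) = 7.8102
d((26, -26), (29, 26)) = 52.0865
d((26, -26), (-24, -24)) = 50.04
d((26, -26), (-18, -16)) = 45.1221
d((29, 26), (-24, -24)) = 72.8629
d((29, 26), (-18, -16)) = 63.0317
d((-24, -24), (-18, -16)) = 10.0

Closest pair: (-18, -12) and (-18, -16) with distance 4.0

The closest pair is (-18, -12) and (-18, -16) with Euclidean distance 4.0. For 9 points, brute-force pairwise comparison is shown above. For large n, the divide-and-conquer algorithm (sort by x, recurse on halves, check the dividing strip) achieves O(n log n).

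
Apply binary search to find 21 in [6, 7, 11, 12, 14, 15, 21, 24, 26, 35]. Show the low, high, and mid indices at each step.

Binary search for 21 in [6, 7, 11, 12, 14, 15, 21, 24, 26, 35]:

lo=0, hi=9, mid=4, arr[mid]=14 -> 14 < 21, search right half
lo=5, hi=9, mid=7, arr[mid]=24 -> 24 > 21, search left half
lo=5, hi=6, mid=5, arr[mid]=15 -> 15 < 21, search right half
lo=6, hi=6, mid=6, arr[mid]=21 -> Found target at index 6!

Binary search finds 21 at index 6 after 4 comparisons. The search repeatedly halves the search space by comparing with the middle element.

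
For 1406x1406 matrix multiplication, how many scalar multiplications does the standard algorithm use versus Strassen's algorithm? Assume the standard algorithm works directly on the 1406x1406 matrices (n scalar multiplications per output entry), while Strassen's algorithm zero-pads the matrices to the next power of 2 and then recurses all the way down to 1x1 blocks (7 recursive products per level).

Matrix multiplication for 1406x1406 matrices:

Strassen's algorithm requires power-of-2 dimensions. Pad 1406x1406 to 2048x2048 (next power of 2).

Standard algorithm: 1406^3 = 2779431416 multiplications
Strassen's algorithm: 7^(log2(2048)) = 7^11 = 1977326743 multiplications
Savings: 2779431416 - 1977326743 = 802104673 multiplications

Standard: 2779431416 multiplications (1406^3). Strassen: 1977326743 multiplications (7^11, after padding to 2048x2048). Strassen reduces 8 recursive multiplications to 7 at each level.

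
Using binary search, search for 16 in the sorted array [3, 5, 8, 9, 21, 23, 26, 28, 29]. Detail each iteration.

Binary search for 16 in [3, 5, 8, 9, 21, 23, 26, 28, 29]:

lo=0, hi=8, mid=4, arr[mid]=21 -> 21 > 16, search left half
lo=0, hi=3, mid=1, arr[mid]=5 -> 5 < 16, search right half
lo=2, hi=3, mid=2, arr[mid]=8 -> 8 < 16, search right half
lo=3, hi=3, mid=3, arr[mid]=9 -> 9 < 16, search right half
lo=4 > hi=3, target 16 not found

Binary search determines that 16 is not in the array after 4 comparisons. The search space was exhausted without finding the target.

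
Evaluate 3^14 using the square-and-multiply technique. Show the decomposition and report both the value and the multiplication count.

Computing 3^14 by squaring (build up from 3^1; each line after the first costs one multiplication):

3^1 = 3
3^2 = (3^1)^2 = 3^2 = 9
3^3 = 3 * 3^2 = 3 * 9 = 27
3^6 = (3^3)^2 = 27^2 = 729
3^7 = 3 * 3^6 = 3 * 729 = 2187
3^14 = (3^7)^2 = 2187^2 = 4782969

Result: 4782969
Multiplications needed: 5 (5 lines after 3^1)

3^14 = 4782969. Using exponentiation by squaring, this requires 5 multiplications. The key idea: if the exponent is even, square the half-power; if odd, multiply by the base once.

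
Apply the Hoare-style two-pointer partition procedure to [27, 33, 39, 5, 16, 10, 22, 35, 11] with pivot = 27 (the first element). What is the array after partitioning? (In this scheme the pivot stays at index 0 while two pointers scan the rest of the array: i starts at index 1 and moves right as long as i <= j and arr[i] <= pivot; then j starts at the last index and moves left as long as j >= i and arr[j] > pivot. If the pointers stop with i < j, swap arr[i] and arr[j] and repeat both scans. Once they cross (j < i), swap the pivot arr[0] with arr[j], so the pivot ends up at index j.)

Hoare-style two-pointer partition with pivot = 27:

Initial array: [27, 33, 39, 5, 16, 10, 22, 35, 11]

Pointers start at i = 1, j = 8.
i stops at index 1 (arr[1]=33 > 27), j stops at index 8 (arr[8]=11 <= 27): swap arr[1] and arr[8], array becomes [27, 11, 39, 5, 16, 10, 22, 35, 33]
i stops at index 2 (arr[2]=39 > 27), j stops at index 6 (arr[6]=22 <= 27): swap arr[2] and arr[6], array becomes [27, 11, 22, 5, 16, 10, 39, 35, 33]
i ends at 6, j ends at 5: the pointers have crossed (j < i), so scanning stops.

Swap pivot arr[0] with arr[5] to place pivot at position 5: [10, 11, 22, 5, 16, 27, 39, 35, 33]
Pivot position: 5

After partitioning with pivot 27, the array becomes [10, 11, 22, 5, 16, 27, 39, 35, 33]. The pivot is placed at index 5. All elements to the left of the pivot are <= 27, and all elements to the right are > 27.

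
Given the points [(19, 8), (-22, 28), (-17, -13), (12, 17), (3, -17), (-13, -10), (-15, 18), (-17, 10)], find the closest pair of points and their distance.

Computing all pairwise distances among 8 points:

d((19, 8), (-22, 28)) = 45.618
d((19, 8), (-17, -13)) = 41.6773
d((19, 8), (12, 17)) = 11.4018
d((19, 8), (3, -17)) = 29.6816
d((19, 8), (-13, -10)) = 36.7151
d((19, 8), (-15, 18)) = 35.4401
d((19, 8), (-17, 10)) = 36.0555
d((-22, 28), (-17, -13)) = 41.3038
d((-22, 28), (12, 17)) = 35.7351
d((-22, 28), (3, -17)) = 51.4782
d((-22, 28), (-13, -10)) = 39.0512
d((-22, 28), (-15, 18)) = 12.2066
d((-22, 28), (-17, 10)) = 18.6815
d((-17, -13), (12, 17)) = 41.7253
d((-17, -13), (3, -17)) = 20.3961
d((-17, -13), (-13, -10)) = 5.0 <-- minimum
d((-17, -13), (-15, 18)) = 31.0644
d((-17, -13), (-17, 10)) = 23.0
d((12, 17), (3, -17)) = 35.171
d((12, 17), (-13, -10)) = 36.7967
d((12, 17), (-15, 18)) = 27.0185
d((12, 17), (-17, 10)) = 29.8329
d((3, -17), (-13, -10)) = 17.4642
d((3, -17), (-15, 18)) = 39.3573
d((3, -17), (-17, 10)) = 33.6006
d((-13, -10), (-15, 18)) = 28.0713
d((-13, -10), (-17, 10)) = 20.3961
d((-15, 18), (-17, 10)) = 8.2462

Closest pair: (-17, -13) and (-13, -10) with distance 5.0

The closest pair is (-17, -13) and (-13, -10) with Euclidean distance 5.0. For 8 points, brute-force pairwise comparison is shown above. For large n, the divide-and-conquer algorithm (sort by x, recurse on halves, check the dividing strip) achieves O(n log n).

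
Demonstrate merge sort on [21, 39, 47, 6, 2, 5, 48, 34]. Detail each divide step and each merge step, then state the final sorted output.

Merge sort trace:

Split: [21, 39, 47, 6, 2, 5, 48, 34] -> [21, 39, 47, 6] and [2, 5, 48, 34]
  Split: [21, 39, 47, 6] -> [21, 39] and [47, 6]
    Split: [21, 39] -> [21] and [39]
    Merge: [21] + [39] -> [21, 39]
    Split: [47, 6] -> [47] and [6]
    Merge: [47] + [6] -> [6, 47]
  Merge: [21, 39] + [6, 47] -> [6, 21, 39, 47]
  Split: [2, 5, 48, 34] -> [2, 5] and [48, 34]
    Split: [2, 5] -> [2] and [5]
    Merge: [2] + [5] -> [2, 5]
    Split: [48, 34] -> [48] and [34]
    Merge: [48] + [34] -> [34, 48]
  Merge: [2, 5] + [34, 48] -> [2, 5, 34, 48]
Merge: [6, 21, 39, 47] + [2, 5, 34, 48] -> [2, 5, 6, 21, 34, 39, 47, 48]

Final sorted array: [2, 5, 6, 21, 34, 39, 47, 48]

The merge sort proceeds by recursively splitting the array and merging sorted halves.
After all merges, the sorted array is [2, 5, 6, 21, 34, 39, 47, 48].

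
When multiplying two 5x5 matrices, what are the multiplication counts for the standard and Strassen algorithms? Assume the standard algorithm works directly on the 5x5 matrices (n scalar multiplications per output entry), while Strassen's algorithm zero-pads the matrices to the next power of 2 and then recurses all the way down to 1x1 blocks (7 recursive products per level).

Matrix multiplication for 5x5 matrices:

Strassen's algorithm requires power-of-2 dimensions. Pad 5x5 to 8x8 (next power of 2).

Standard algorithm: 5^3 = 125 multiplications
Strassen's algorithm: 7^(log2(8)) = 7^3 = 343 multiplications
Difference: 125 - 343 = -218 (Strassen uses MORE here due to padding overhead — for small or just-over-power-of-2 n, padding can outweigh the per-level savings)

Standard: 125 multiplications (5^3). Strassen: 343 multiplications (7^3, after padding to 8x8). Strassen reduces 8 recursive multiplications to 7 at each level.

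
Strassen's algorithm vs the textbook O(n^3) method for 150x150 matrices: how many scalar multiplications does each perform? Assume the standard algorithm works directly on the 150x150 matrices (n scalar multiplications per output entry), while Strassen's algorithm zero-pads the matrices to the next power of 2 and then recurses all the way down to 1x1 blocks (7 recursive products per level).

Matrix multiplication for 150x150 matrices:

Strassen's algorithm requires power-of-2 dimensions. Pad 150x150 to 256x256 (next power of 2).

Standard algorithm: 150^3 = 3375000 multiplications
Strassen's algorithm: 7^(log2(256)) = 7^8 = 5764801 multiplications
Difference: 3375000 - 5764801 = -2389801 (Strassen uses MORE here due to padding overhead — for small or just-over-power-of-2 n, padding can outweigh the per-level savings)

Standard: 3375000 multiplications (150^3). Strassen: 5764801 multiplications (7^8, after padding to 256x256). Strassen reduces 8 recursive multiplications to 7 at each level.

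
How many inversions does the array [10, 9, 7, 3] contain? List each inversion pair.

Finding inversions in [10, 9, 7, 3]:

(0, 1): arr[0]=10 > arr[1]=9
(0, 2): arr[0]=10 > arr[2]=7
(0, 3): arr[0]=10 > arr[3]=3
(1, 2): arr[1]=9 > arr[2]=7
(1, 3): arr[1]=9 > arr[3]=3
(2, 3): arr[2]=7 > arr[3]=3

Total inversions: 6

The array has 6 inversion(s): (0,1), (0,2), (0,3), (1,2), (1,3), (2,3). Each pair (i,j) satisfies i < j and arr[i] > arr[j].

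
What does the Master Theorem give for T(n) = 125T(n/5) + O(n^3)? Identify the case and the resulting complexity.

Master Theorem for T(n) = 125T(n/5) + O(n^3):

a = 125, b = 5, c = 3
log_b(a) = log_5(125) = 3.0000

Case 2: c = 3 = log_5(125) = 3.0000
T(n) = O(n^3 log n) = O(n^3 log n)

For T(n) = 125T(n/5) + O(n^3): log_5(125) = 3.0000. This is Case 2 of the Master Theorem (c = log_b(a), equal work at all levels), giving O(n^3 log n).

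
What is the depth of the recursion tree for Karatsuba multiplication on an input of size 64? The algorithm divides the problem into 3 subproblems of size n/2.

For divide and conquer with division factor 2:

Problem sizes at each level:
Level 0: 64
Level 1: 32
Level 2: 16
Level 3: 8
Level 4: 4
Level 5: 2
Level 6: 1

The root is level 0 and the size-1 base case is level 6 (the tree spans levels 0 through 6, i.e. 7 levels counting the root), so the depth is the number of divisions: log_2(64) = 6

The recursion tree depth is log_2(64) = 6. At each level, the problem size is divided by 2, so it takes 6 divisions to reduce to a base case of size 1. The algorithm makes 3 recursive calls at each level.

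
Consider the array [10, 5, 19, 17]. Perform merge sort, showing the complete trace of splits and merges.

Merge sort trace:

Split: [10, 5, 19, 17] -> [10, 5] and [19, 17]
  Split: [10, 5] -> [10] and [5]
  Merge: [10] + [5] -> [5, 10]
  Split: [19, 17] -> [19] and [17]
  Merge: [19] + [17] -> [17, 19]
Merge: [5, 10] + [17, 19] -> [5, 10, 17, 19]

Final sorted array: [5, 10, 17, 19]

The merge sort proceeds by recursively splitting the array and merging sorted halves.
After all merges, the sorted array is [5, 10, 17, 19].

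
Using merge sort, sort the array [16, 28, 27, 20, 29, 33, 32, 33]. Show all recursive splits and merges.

Merge sort trace:

Split: [16, 28, 27, 20, 29, 33, 32, 33] -> [16, 28, 27, 20] and [29, 33, 32, 33]
  Split: [16, 28, 27, 20] -> [16, 28] and [27, 20]
    Split: [16, 28] -> [16] and [28]
    Merge: [16] + [28] -> [16, 28]
    Split: [27, 20] -> [27] and [20]
    Merge: [27] + [20] -> [20, 27]
  Merge: [16, 28] + [20, 27] -> [16, 20, 27, 28]
  Split: [29, 33, 32, 33] -> [29, 33] and [32, 33]
    Split: [29, 33] -> [29] and [33]
    Merge: [29] + [33] -> [29, 33]
    Split: [32, 33] -> [32] and [33]
    Merge: [32] + [33] -> [32, 33]
  Merge: [29, 33] + [32, 33] -> [29, 32, 33, 33]
Merge: [16, 20, 27, 28] + [29, 32, 33, 33] -> [16, 20, 27, 28, 29, 32, 33, 33]

Final sorted array: [16, 20, 27, 28, 29, 32, 33, 33]

The merge sort proceeds by recursively splitting the array and merging sorted halves.
After all merges, the sorted array is [16, 20, 27, 28, 29, 32, 33, 33].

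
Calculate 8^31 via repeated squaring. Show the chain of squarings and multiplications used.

Computing 8^31 by squaring (build up from 8^1; each line after the first costs one multiplication):

8^1 = 8
8^2 = (8^1)^2 = 8^2 = 64
8^3 = 8 * 8^2 = 8 * 64 = 512
8^6 = (8^3)^2 = 512^2 = 262144
8^7 = 8 * 8^6 = 8 * 262144 = 2097152
8^14 = (8^7)^2 = 2097152^2 = 4398046511104
8^15 = 8 * 8^14 = 8 * 4398046511104 = 35184372088832
8^30 = (8^15)^2 = 35184372088832^2 = 1237940039285380274899124224
8^31 = 8 * 8^30 = 8 * 1237940039285380274899124224 = 9903520314283042199192993792

Result: 9903520314283042199192993792
Multiplications needed: 8 (8 lines after 8^1)

8^31 = 9903520314283042199192993792. Using exponentiation by squaring, this requires 8 multiplications. The key idea: if the exponent is even, square the half-power; if odd, multiply by the base once.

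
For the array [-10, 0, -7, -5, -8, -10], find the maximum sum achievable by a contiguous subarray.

Using Kadane's algorithm on [-10, 0, -7, -5, -8, -10]:

Scanning through the array:
Position 1 (value 0): max_ending_here = 0, max_so_far = 0
Position 2 (value -7): max_ending_here = -7, max_so_far = 0
Position 3 (value -5): max_ending_here = -5, max_so_far = 0
Position 4 (value -8): max_ending_here = -8, max_so_far = 0
Position 5 (value -10): max_ending_here = -10, max_so_far = 0

Maximum subarray: [0]
Maximum sum: 0

The maximum subarray is [0] with sum 0. This subarray runs from index 1 to index 1.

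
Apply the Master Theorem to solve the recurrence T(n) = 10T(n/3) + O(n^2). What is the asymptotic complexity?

Master Theorem for T(n) = 10T(n/3) + O(n^2):

a = 10, b = 3, c = 2
log_b(a) = log_3(10) = 2.0959

Case 1: c = 2 < log_3(10) = 2.0959
T(n) = O(n^(log_3 10))

For T(n) = 10T(n/3) + O(n^2): log_3(10) = 2.0959. This is Case 1 of the Master Theorem (c < log_b(a), work dominated by leaves), giving O(n^(log_3 10)).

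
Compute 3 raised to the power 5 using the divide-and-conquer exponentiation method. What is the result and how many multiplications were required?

Computing 3^5 by squaring (build up from 3^1; each line after the first costs one multiplication):

3^1 = 3
3^2 = (3^1)^2 = 3^2 = 9
3^4 = (3^2)^2 = 9^2 = 81
3^5 = 3 * 3^4 = 3 * 81 = 243

Result: 243
Multiplications needed: 3 (3 lines after 3^1)

3^5 = 243. Using exponentiation by squaring, this requires 3 multiplications. The key idea: if the exponent is even, square the half-power; if odd, multiply by the base once.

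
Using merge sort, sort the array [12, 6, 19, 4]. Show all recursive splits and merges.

Merge sort trace:

Split: [12, 6, 19, 4] -> [12, 6] and [19, 4]
  Split: [12, 6] -> [12] and [6]
  Merge: [12] + [6] -> [6, 12]
  Split: [19, 4] -> [19] and [4]
  Merge: [19] + [4] -> [4, 19]
Merge: [6, 12] + [4, 19] -> [4, 6, 12, 19]

Final sorted array: [4, 6, 12, 19]

The merge sort proceeds by recursively splitting the array and merging sorted halves.
After all merges, the sorted array is [4, 6, 12, 19].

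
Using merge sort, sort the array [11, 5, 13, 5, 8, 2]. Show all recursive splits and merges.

Merge sort trace:

Split: [11, 5, 13, 5, 8, 2] -> [11, 5, 13] and [5, 8, 2]
  Split: [11, 5, 13] -> [11] and [5, 13]
    Split: [5, 13] -> [5] and [13]
    Merge: [5] + [13] -> [5, 13]
  Merge: [11] + [5, 13] -> [5, 11, 13]
  Split: [5, 8, 2] -> [5] and [8, 2]
    Split: [8, 2] -> [8] and [2]
    Merge: [8] + [2] -> [2, 8]
  Merge: [5] + [2, 8] -> [2, 5, 8]
Merge: [5, 11, 13] + [2, 5, 8] -> [2, 5, 5, 8, 11, 13]

Final sorted array: [2, 5, 5, 8, 11, 13]

The merge sort proceeds by recursively splitting the array and merging sorted halves.
After all merges, the sorted array is [2, 5, 5, 8, 11, 13].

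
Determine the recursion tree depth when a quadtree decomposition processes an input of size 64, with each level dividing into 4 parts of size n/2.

For divide and conquer with division factor 2:

Problem sizes at each level:
Level 0: 64
Level 1: 32
Level 2: 16
Level 3: 8
Level 4: 4
Level 5: 2
Level 6: 1

The root is level 0 and the size-1 base case is level 6 (the tree spans levels 0 through 6, i.e. 7 levels counting the root), so the depth is the number of divisions: log_2(64) = 6

The recursion tree depth is log_2(64) = 6. At each level, the problem size is divided by 2, so it takes 6 divisions to reduce to a base case of size 1. The algorithm makes 4 recursive calls at each level.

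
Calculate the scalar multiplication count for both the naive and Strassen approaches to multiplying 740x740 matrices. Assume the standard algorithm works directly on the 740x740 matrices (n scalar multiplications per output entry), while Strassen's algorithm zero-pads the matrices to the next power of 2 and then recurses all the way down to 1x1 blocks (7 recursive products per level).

Matrix multiplication for 740x740 matrices:

Strassen's algorithm requires power-of-2 dimensions. Pad 740x740 to 1024x1024 (next power of 2).

Standard algorithm: 740^3 = 405224000 multiplications
Strassen's algorithm: 7^(log2(1024)) = 7^10 = 282475249 multiplications
Savings: 405224000 - 282475249 = 122748751 multiplications

Standard: 405224000 multiplications (740^3). Strassen: 282475249 multiplications (7^10, after padding to 1024x1024). Strassen reduces 8 recursive multiplications to 7 at each level.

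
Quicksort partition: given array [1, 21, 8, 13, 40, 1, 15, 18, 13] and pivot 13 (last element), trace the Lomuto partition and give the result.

Lomuto partition with pivot = 13:

Initial array: [1, 21, 8, 13, 40, 1, 15, 18, 13]

arr[0]=1 <= 13: swap with position 0, array becomes [1, 21, 8, 13, 40, 1, 15, 18, 13]
arr[1]=21 > 13: no swap
arr[2]=8 <= 13: swap with position 1, array becomes [1, 8, 21, 13, 40, 1, 15, 18, 13]
arr[3]=13 <= 13: swap with position 2, array becomes [1, 8, 13, 21, 40, 1, 15, 18, 13]
arr[4]=40 > 13: no swap
arr[5]=1 <= 13: swap with position 3, array becomes [1, 8, 13, 1, 40, 21, 15, 18, 13]
arr[6]=15 > 13: no swap
arr[7]=18 > 13: no swap

Place pivot at position 4: [1, 8, 13, 1, 13, 21, 15, 18, 40]
Pivot position: 4

After partitioning with pivot 13, the array becomes [1, 8, 13, 1, 13, 21, 15, 18, 40]. The pivot is placed at index 4. All elements to the left of the pivot are <= 13, and all elements to the right are > 13.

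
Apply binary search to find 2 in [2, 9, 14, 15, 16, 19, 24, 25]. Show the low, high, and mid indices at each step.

Binary search for 2 in [2, 9, 14, 15, 16, 19, 24, 25]:

lo=0, hi=7, mid=3, arr[mid]=15 -> 15 > 2, search left half
lo=0, hi=2, mid=1, arr[mid]=9 -> 9 > 2, search left half
lo=0, hi=0, mid=0, arr[mid]=2 -> Found target at index 0!

Binary search finds 2 at index 0 after 3 comparisons. The search repeatedly halves the search space by comparing with the middle element.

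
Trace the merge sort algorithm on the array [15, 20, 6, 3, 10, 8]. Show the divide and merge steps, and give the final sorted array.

Merge sort trace:

Split: [15, 20, 6, 3, 10, 8] -> [15, 20, 6] and [3, 10, 8]
  Split: [15, 20, 6] -> [15] and [20, 6]
    Split: [20, 6] -> [20] and [6]
    Merge: [20] + [6] -> [6, 20]
  Merge: [15] + [6, 20] -> [6, 15, 20]
  Split: [3, 10, 8] -> [3] and [10, 8]
    Split: [10, 8] -> [10] and [8]
    Merge: [10] + [8] -> [8, 10]
  Merge: [3] + [8, 10] -> [3, 8, 10]
Merge: [6, 15, 20] + [3, 8, 10] -> [3, 6, 8, 10, 15, 20]

Final sorted array: [3, 6, 8, 10, 15, 20]

The merge sort proceeds by recursively splitting the array and merging sorted halves.
After all merges, the sorted array is [3, 6, 8, 10, 15, 20].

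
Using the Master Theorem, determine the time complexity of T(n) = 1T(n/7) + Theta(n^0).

Master Theorem for T(n) = 1T(n/7) + O(n^0):

a = 1, b = 7, c = 0
log_b(a) = log_7(1) = 0.0000

Case 2: c = 0 = log_7(1) = 0.0000
T(n) = O(n^0 log n) = O(log n)

For T(n) = 1T(n/7) + O(n^0): log_7(1) = 0.0000. This is Case 2 of the Master Theorem (c = log_b(a), equal work at all levels), giving O(log n).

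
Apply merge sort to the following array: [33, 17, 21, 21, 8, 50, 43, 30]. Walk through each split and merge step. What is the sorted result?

Merge sort trace:

Split: [33, 17, 21, 21, 8, 50, 43, 30] -> [33, 17, 21, 21] and [8, 50, 43, 30]
  Split: [33, 17, 21, 21] -> [33, 17] and [21, 21]
    Split: [33, 17] -> [33] and [17]
    Merge: [33] + [17] -> [17, 33]
    Split: [21, 21] -> [21] and [21]
    Merge: [21] + [21] -> [21, 21]
  Merge: [17, 33] + [21, 21] -> [17, 21, 21, 33]
  Split: [8, 50, 43, 30] -> [8, 50] and [43, 30]
    Split: [8, 50] -> [8] and [50]
    Merge: [8] + [50] -> [8, 50]
    Split: [43, 30] -> [43] and [30]
    Merge: [43] + [30] -> [30, 43]
  Merge: [8, 50] + [30, 43] -> [8, 30, 43, 50]
Merge: [17, 21, 21, 33] + [8, 30, 43, 50] -> [8, 17, 21, 21, 30, 33, 43, 50]

Final sorted array: [8, 17, 21, 21, 30, 33, 43, 50]

The merge sort proceeds by recursively splitting the array and merging sorted halves.
After all merges, the sorted array is [8, 17, 21, 21, 30, 33, 43, 50].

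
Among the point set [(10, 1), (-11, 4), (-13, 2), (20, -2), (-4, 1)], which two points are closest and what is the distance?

Computing all pairwise distances among 5 points:

d((10, 1), (-11, 4)) = 21.2132
d((10, 1), (-13, 2)) = 23.0217
d((10, 1), (20, -2)) = 10.4403
d((10, 1), (-4, 1)) = 14.0
d((-11, 4), (-13, 2)) = 2.8284 <-- minimum
d((-11, 4), (20, -2)) = 31.5753
d((-11, 4), (-4, 1)) = 7.6158
d((-13, 2), (20, -2)) = 33.2415
d((-13, 2), (-4, 1)) = 9.0554
d((20, -2), (-4, 1)) = 24.1868

Closest pair: (-11, 4) and (-13, 2) with distance 2.8284

The closest pair is (-11, 4) and (-13, 2) with Euclidean distance 2.8284. For 5 points, brute-force pairwise comparison is shown above. For large n, the divide-and-conquer algorithm (sort by x, recurse on halves, check the dividing strip) achieves O(n log n).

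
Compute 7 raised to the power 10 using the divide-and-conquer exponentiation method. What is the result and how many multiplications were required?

Computing 7^10 by squaring (build up from 7^1; each line after the first costs one multiplication):

7^1 = 7
7^2 = (7^1)^2 = 7^2 = 49
7^4 = (7^2)^2 = 49^2 = 2401
7^5 = 7 * 7^4 = 7 * 2401 = 16807
7^10 = (7^5)^2 = 16807^2 = 282475249

Result: 282475249
Multiplications needed: 4 (4 lines after 7^1)

7^10 = 282475249. Using exponentiation by squaring, this requires 4 multiplications. The key idea: if the exponent is even, square the half-power; if odd, multiply by the base once.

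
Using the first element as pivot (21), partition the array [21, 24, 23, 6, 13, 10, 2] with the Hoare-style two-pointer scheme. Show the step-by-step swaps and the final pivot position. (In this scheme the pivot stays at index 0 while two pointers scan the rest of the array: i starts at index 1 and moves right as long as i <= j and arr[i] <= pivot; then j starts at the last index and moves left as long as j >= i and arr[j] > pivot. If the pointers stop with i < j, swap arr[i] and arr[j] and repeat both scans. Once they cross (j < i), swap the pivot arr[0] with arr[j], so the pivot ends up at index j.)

Hoare-style two-pointer partition with pivot = 21:

Initial array: [21, 24, 23, 6, 13, 10, 2]

Pointers start at i = 1, j = 6.
i stops at index 1 (arr[1]=24 > 21), j stops at index 6 (arr[6]=2 <= 21): swap arr[1] and arr[6], array becomes [21, 2, 23, 6, 13, 10, 24]
i stops at index 2 (arr[2]=23 > 21), j stops at index 5 (arr[5]=10 <= 21): swap arr[2] and arr[5], array becomes [21, 2, 10, 6, 13, 23, 24]
i ends at 5, j ends at 4: the pointers have crossed (j < i), so scanning stops.

Swap pivot arr[0] with arr[4] to place pivot at position 4: [13, 2, 10, 6, 21, 23, 24]
Pivot position: 4

After partitioning with pivot 21, the array becomes [13, 2, 10, 6, 21, 23, 24]. The pivot is placed at index 4. All elements to the left of the pivot are <= 21, and all elements to the right are > 21.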